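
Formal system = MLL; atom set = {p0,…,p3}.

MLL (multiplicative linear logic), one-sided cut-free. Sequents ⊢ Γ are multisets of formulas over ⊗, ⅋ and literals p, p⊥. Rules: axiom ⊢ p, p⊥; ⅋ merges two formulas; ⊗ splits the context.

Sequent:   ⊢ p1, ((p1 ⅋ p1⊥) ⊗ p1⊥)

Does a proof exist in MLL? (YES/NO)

Derivation trace:
[⊗]  ⊢ p1, ((p1 ⅋ p1⊥) ⊗ p1⊥)
  [⅋]  ⊢ (p1 ⅋ p1⊥)
    [Ax]  ⊢ p1, p1⊥
  [Ax]  ⊢ p1, p1⊥

Result: YES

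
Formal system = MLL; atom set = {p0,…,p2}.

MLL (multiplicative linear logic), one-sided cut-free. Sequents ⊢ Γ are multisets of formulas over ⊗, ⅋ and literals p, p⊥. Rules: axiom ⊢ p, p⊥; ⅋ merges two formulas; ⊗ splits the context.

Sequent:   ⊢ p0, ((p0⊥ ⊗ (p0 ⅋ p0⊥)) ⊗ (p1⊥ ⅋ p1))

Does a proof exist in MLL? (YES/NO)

Derivation (root first):
[⊗]  ⊢ p0, ((p0⊥ ⊗ (p0 ⅋ p0⊥)) ⊗ (p1⊥ ⅋ p1))
  [⊗]  ⊢ p0, (p0⊥ ⊗ (p0 ⅋ p0⊥))
    [Ax]  ⊢ p0, p0⊥
    [⅋]  ⊢ (p0 ⅋ p0⊥)
      [Ax]  ⊢ p0, p0⊥
  [⅋]  ⊢ (p1⊥ ⅋ p1)
    [Ax]  ⊢ p1, p1⊥

Result: YES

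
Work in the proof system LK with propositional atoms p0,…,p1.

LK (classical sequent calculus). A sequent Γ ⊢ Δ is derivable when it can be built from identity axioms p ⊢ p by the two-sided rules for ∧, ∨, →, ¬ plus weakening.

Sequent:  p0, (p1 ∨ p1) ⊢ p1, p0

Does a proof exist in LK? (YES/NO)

Proof tree:
[∨L] p0, (p1 ∨ p1) ⊢ p1, p0
  [WL] p0, p1 ⊢ p0
    [Ax] p0 ⊢ p0
  [Ax] p1 ⊢ p1

Result: YES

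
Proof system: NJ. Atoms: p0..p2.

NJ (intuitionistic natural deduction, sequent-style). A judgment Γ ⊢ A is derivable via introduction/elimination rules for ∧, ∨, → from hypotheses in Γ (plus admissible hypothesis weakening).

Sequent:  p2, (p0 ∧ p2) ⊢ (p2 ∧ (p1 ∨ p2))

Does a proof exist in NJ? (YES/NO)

Derivation (root first):
[Wk] p2, (p0 ∧ p2) ⊢ (p2 ∧ (p1 ∨ p2))
  [∧I] p2 ⊢ (p2 ∧ (p1 ∨ p2))
    [Ax] p2 ⊢ p2
    [∨I₂] p2 ⊢ (p1 ∨ p2)
      [Ax] p2 ⊢ p2

Result: YES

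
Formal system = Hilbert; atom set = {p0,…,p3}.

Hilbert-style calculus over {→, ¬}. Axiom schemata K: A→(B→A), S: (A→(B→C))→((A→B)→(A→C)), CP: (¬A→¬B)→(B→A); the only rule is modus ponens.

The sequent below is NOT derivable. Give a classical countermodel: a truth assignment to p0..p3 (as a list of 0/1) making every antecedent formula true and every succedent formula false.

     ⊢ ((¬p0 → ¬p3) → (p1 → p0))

Truth-table refutation:
  v=0000: Γ:[] Δ:[((¬p0 → ¬p3) → (p1 → p0))=T] refutes=False
  v=0001: Γ:[] Δ:[((¬p0 → ¬p3) → (p1 → p0))=T] refutes=False
  v=0010: Γ:[] Δ:[((¬p0 → ¬p3) → (p1 → p0))=T] refutes=False
  v=0011: Γ:[] Δ:[((¬p0 → ¬p3) → (p1 → p0))=T] refutes=False
  v=0100: Γ:[] Δ:[((¬p0 → ¬p3) → (p1 → p0))=F] refutes=True  ← countermodel

Result: [0, 1, 0, 0]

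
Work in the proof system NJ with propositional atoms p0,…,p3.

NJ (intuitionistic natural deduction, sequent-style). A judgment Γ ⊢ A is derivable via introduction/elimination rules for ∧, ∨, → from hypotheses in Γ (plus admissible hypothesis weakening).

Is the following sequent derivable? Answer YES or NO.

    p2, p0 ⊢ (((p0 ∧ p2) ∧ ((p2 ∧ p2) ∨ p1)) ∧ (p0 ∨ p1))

Derivation trace:
[∧I] p2, p0 ⊢ (((p0 ∧ p2) ∧ ((p2 ∧ p2) ∨ p1)) ∧ (p0 ∨ p1))
  [∧I] p2, p0 ⊢ ((p0 ∧ p2) ∧ ((p2 ∧ p2) ∨ p1))
    [∧I] p2, p0 ⊢ (p0 ∧ p2)
      [Ax] p0 ⊢ p0
      [Ax] p2 ⊢ p2
    [∨I₁] p2 ⊢ ((p2 ∧ p2) ∨ p1)
      [∧I] p2 ⊢ (p2 ∧ p2)
        [Ax] p2 ⊢ p2
        [Ax] p2 ⊢ p2
  [∨I₁] p0, p2 ⊢ (p0 ∨ p1)
    [Wk] p0, p2 ⊢ p0
      [Ax] p0 ⊢ p0

Result: YES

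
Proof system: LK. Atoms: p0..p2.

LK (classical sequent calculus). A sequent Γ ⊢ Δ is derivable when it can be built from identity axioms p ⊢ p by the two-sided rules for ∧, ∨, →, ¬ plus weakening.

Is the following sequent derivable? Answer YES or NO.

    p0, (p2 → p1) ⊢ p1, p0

Proof tree:
[→L] p0, (p2 → p1) ⊢ p1, p0
  [WR] p0 ⊢ p0, p2
    [Ax] p0 ⊢ p0
  [Ax] p1 ⊢ p1

Result: YES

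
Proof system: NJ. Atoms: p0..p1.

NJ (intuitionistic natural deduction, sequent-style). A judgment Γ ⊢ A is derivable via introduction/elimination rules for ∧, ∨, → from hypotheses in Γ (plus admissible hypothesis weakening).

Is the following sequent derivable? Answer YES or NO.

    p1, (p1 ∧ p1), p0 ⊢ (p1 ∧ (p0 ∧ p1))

Proof tree:
[∧I] p1, (p1 ∧ p1), p0 ⊢ (p1 ∧ (p0 ∧ p1))
  [Ax] p1 ⊢ p1
  [∧I] p1, (p1 ∧ p1), p0 ⊢ (p0 ∧ p1)
    [Ax] p0 ⊢ p0
    [Wk] p1, (p1 ∧ p1) ⊢ p1
      [Ax] p1 ⊢ p1

Result: YES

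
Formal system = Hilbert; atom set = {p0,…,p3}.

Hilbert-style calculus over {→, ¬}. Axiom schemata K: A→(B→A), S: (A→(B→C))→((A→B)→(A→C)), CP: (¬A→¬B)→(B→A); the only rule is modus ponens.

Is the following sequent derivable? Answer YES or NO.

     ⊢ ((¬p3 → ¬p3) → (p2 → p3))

Search for a countermodel by truth-table:
  v=0000: Γ:[] Δ:[((¬p3 → ¬p3) → (p2 → p3))=T] refutes=False
  v=0001: Γ:[] Δ:[((¬p3 → ¬p3) → (p2 → p3))=T] refutes=False
  v=0010: Γ:[] Δ:[((¬p3 → ¬p3) → (p2 → p3))=F] refutes=True  ← countermodel

Result: NO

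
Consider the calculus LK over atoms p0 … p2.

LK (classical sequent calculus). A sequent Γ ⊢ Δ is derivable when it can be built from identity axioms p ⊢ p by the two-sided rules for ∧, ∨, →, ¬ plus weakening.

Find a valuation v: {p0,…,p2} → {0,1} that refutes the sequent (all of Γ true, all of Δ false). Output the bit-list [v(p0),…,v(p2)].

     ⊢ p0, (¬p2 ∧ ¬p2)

Truth-table refutation:
  v=000: Γ:[] Δ:[p0=F, (¬p2 ∧ ¬p2)=T] refutes=False
  v=001: Γ:[] Δ:[p0=F, (¬p2 ∧ ¬p2)=F] refutes=True  ← countermodel

Result: [0, 0, 1]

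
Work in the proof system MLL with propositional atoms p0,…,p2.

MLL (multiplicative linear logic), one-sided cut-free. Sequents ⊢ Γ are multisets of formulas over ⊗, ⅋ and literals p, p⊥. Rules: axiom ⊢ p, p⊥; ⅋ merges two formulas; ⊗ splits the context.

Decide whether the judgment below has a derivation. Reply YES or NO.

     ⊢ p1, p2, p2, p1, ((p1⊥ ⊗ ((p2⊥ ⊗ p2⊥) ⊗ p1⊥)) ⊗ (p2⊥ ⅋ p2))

Derivation trace:
[⊗]  ⊢ p1, p2, p2, p1, ((p1⊥ ⊗ ((p2⊥ ⊗ p2⊥) ⊗ p1⊥)) ⊗ (p2⊥ ⅋ p2))
  [⊗]  ⊢ p1, p2, p2, p1, (p1⊥ ⊗ ((p2⊥ ⊗ p2⊥) ⊗ p1⊥))
    [Ax]  ⊢ p1, p1⊥
    [⊗]  ⊢ p2, p2, p1, ((p2⊥ ⊗ p2⊥) ⊗ p1⊥)
      [⊗]  ⊢ p2, p2, (p2⊥ ⊗ p2⊥)
        [Ax]  ⊢ p2, p2⊥
        [Ax]  ⊢ p2, p2⊥
      [Ax]  ⊢ p1, p1⊥
  [⅋]  ⊢ (p2⊥ ⅋ p2)
    [Ax]  ⊢ p2, p2⊥

Result: YES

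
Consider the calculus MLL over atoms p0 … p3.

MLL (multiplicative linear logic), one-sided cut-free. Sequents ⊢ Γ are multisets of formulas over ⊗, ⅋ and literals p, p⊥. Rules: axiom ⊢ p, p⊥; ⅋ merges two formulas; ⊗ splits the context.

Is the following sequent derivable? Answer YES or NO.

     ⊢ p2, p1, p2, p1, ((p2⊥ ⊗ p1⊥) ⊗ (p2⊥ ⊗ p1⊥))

Derivation trace:
[⊗]  ⊢ p2, p1, p2, p1, ((p2⊥ ⊗ p1⊥) ⊗ (p2⊥ ⊗ p1⊥))
  [⊗]  ⊢ p2, p1, (p2⊥ ⊗ p1⊥)
    [Ax]  ⊢ p2, p2⊥
    [Ax]  ⊢ p1, p1⊥
  [⊗]  ⊢ p2, p1, (p2⊥ ⊗ p1⊥)
    [Ax]  ⊢ p2, p2⊥
    [Ax]  ⊢ p1, p1⊥

Result: YES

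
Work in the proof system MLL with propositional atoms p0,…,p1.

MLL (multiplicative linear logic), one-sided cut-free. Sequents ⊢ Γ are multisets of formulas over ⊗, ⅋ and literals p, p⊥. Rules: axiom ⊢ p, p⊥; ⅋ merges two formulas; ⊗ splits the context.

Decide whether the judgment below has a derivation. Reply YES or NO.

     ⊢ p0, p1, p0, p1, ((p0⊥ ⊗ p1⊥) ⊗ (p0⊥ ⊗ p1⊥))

Derivation (root first):
[⊗]  ⊢ p0, p1, p0, p1, ((p0⊥ ⊗ p1⊥) ⊗ (p0⊥ ⊗ p1⊥))
  [⊗]  ⊢ p0, p1, (p0⊥ ⊗ p1⊥)
    [Ax]  ⊢ p0, p0⊥
    [Ax]  ⊢ p1, p1⊥
  [⊗]  ⊢ p0, p1, (p0⊥ ⊗ p1⊥)
    [Ax]  ⊢ p0, p0⊥
    [Ax]  ⊢ p1, p1⊥

Result: YES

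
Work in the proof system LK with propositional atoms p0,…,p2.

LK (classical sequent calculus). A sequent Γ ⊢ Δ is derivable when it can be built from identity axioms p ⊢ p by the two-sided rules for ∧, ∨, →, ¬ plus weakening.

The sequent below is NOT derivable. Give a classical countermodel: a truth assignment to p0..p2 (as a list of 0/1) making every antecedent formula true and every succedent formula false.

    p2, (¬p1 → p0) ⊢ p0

Enumerate valuations to refute Γ ⊢ Δ:
  v=000: Γ:[p2=F, (¬p1 → p0)=F] Δ:[p0=F] refutes=False
  v=001: Γ:[p2=T, (¬p1 → p0)=F] Δ:[p0=F] refutes=False
  v=010: Γ:[p2=F, (¬p1 → p0)=T] Δ:[p0=F] refutes=False
  v=011: Γ:[p2=T, (¬p1 → p0)=T] Δ:[p0=F] refutes=True  ← countermodel

Result: [0, 1, 1]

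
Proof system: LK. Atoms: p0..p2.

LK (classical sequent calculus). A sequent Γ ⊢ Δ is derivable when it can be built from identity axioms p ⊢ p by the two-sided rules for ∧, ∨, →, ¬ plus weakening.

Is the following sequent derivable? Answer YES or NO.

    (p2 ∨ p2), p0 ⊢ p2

Proof tree:
[WL] (p2 ∨ p2), p0 ⊢ p2
  [∨L] (p2 ∨ p2) ⊢ p2
    [Ax] p2 ⊢ p2
    [Ax] p2 ⊢ p2

Result: YES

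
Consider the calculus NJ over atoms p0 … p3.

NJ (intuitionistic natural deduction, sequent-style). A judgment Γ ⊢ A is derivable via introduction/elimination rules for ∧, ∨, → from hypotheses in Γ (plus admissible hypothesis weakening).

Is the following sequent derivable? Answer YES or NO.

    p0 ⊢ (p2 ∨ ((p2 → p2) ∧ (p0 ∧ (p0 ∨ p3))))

Derivation trace:
[∨I₂] p0 ⊢ (p2 ∨ ((p2 → p2) ∧ (p0 ∧ (p0 ∨ p3))))
  [∧I] p0 ⊢ ((p2 → p2) ∧ (p0 ∧ (p0 ∨ p3)))
    [→I]  ⊢ (p2 → p2)
      [Ax] p2 ⊢ p2
    [∧I] p0 ⊢ (p0 ∧ (p0 ∨ p3))
      [Ax] p0 ⊢ p0
      [∨I₁] p0 ⊢ (p0 ∨ p3)
        [Ax] p0 ⊢ p0

Result: YES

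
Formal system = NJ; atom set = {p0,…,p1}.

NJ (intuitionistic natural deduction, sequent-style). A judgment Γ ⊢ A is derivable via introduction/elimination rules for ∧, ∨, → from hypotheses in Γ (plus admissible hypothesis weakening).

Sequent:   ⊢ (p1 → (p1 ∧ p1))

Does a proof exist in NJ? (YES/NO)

Derivation trace:
[→I]  ⊢ (p1 → (p1 ∧ p1))
  [∧I] p1 ⊢ (p1 ∧ p1)
    [Ax] p1 ⊢ p1
    [Ax] p1 ⊢ p1

Result: YES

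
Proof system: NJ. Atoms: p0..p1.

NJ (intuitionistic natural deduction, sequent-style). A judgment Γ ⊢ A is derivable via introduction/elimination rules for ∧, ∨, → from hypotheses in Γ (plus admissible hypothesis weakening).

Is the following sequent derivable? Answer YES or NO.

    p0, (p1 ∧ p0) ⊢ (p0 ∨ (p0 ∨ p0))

Derivation (root first):
[∨I₂] p0, (p1 ∧ p0) ⊢ (p0 ∨ (p0 ∨ p0))
  [Wk] p0, (p1 ∧ p0) ⊢ (p0 ∨ p0)
    [∨I₂] p0 ⊢ (p0 ∨ p0)
      [Ax] p0 ⊢ p0

Result: YES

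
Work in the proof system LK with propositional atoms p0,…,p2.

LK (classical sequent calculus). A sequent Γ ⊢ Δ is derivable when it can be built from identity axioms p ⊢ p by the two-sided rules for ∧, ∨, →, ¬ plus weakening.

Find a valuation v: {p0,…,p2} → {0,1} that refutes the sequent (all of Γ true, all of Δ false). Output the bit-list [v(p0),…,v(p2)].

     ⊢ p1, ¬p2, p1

Enumerate valuations to refute Γ ⊢ Δ:
  v=000: Γ:[] Δ:[p1=F, ¬p2=T, p1=F] refutes=False
  v=001: Γ:[] Δ:[p1=F, ¬p2=F, p1=F] refutes=True  ← countermodel

Result: [0, 0, 1]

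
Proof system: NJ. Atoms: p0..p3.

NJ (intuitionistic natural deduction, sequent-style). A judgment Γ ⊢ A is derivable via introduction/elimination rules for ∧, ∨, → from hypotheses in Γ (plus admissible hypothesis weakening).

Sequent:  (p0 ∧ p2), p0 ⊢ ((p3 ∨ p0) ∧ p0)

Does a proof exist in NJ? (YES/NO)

Derivation trace:
[∧I] (p0 ∧ p2), p0 ⊢ ((p3 ∨ p0) ∧ p0)
  [Wk] p0, (p0 ∧ p2) ⊢ (p3 ∨ p0)
    [∨I₂] p0 ⊢ (p3 ∨ p0)
      [Ax] p0 ⊢ p0
  [Ax] p0 ⊢ p0

Result: YES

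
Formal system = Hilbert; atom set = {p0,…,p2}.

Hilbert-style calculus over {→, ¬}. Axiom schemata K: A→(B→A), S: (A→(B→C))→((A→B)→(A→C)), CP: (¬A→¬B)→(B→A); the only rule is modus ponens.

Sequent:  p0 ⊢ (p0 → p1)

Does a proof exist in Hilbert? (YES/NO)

Enumerate valuations to refute Γ ⊢ Δ:
  v=000: Γ:[p0=F] Δ:[(p0 → p1)=T] refutes=False
  v=001: Γ:[p0=F] Δ:[(p0 → p1)=T] refutes=False
  v=010: Γ:[p0=F] Δ:[(p0 → p1)=T] refutes=False
  v=011: Γ:[p0=F] Δ:[(p0 → p1)=T] refutes=False
  v=100: Γ:[p0=T] Δ:[(p0 → p1)=F] refutes=True  ← countermodel

Result: NO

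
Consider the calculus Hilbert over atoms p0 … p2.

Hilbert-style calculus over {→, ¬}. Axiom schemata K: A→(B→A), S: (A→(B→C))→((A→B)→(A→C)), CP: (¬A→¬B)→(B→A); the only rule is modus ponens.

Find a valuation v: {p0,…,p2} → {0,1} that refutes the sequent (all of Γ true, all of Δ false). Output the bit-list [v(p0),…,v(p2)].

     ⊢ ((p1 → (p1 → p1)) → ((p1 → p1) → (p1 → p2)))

Enumerate valuations to refute Γ ⊢ Δ:
  v=000: Γ:[] Δ:[((p1 → (p1 → p1)) → ((p1 → p1) → (p1 → p2)))=T] refutes=False
  v=001: Γ:[] Δ:[((p1 → (p1 → p1)) → ((p1 → p1) → (p1 → p2)))=T] refutes=False
  v=010: Γ:[] Δ:[((p1 → (p1 → p1)) → ((p1 → p1) → (p1 → p2)))=F] refutes=True  ← countermodel

Result: [0, 1, 0]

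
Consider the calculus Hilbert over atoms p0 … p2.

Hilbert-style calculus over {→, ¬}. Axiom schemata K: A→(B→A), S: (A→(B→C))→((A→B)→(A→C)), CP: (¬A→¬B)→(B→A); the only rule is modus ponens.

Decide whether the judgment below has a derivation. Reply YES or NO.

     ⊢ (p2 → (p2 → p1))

Truth-table refutation:
  v=000: Γ:[] Δ:[(p2 → (p2 → p1))=T] refutes=False
  v=001: Γ:[] Δ:[(p2 → (p2 → p1))=F] refutes=True  ← countermodel

Result: NO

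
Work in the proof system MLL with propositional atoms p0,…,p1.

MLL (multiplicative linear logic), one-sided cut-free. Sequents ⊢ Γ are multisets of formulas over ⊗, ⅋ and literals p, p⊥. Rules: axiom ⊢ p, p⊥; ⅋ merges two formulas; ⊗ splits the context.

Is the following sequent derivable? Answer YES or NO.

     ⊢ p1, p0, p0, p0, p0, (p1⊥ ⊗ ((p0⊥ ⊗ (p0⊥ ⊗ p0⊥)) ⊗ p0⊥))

Derivation trace:
[⊗]  ⊢ p1, p0, p0, p0, p0, (p1⊥ ⊗ ((p0⊥ ⊗ (p0⊥ ⊗ p0⊥)) ⊗ p0⊥))
  [Ax]  ⊢ p1, p1⊥
  [⊗]  ⊢ p0, p0, p0, p0, ((p0⊥ ⊗ (p0⊥ ⊗ p0⊥)) ⊗ p0⊥)
    [⊗]  ⊢ p0, p0, p0, (p0⊥ ⊗ (p0⊥ ⊗ p0⊥))
      [Ax]  ⊢ p0, p0⊥
      [⊗]  ⊢ p0, p0, (p0⊥ ⊗ p0⊥)
        [Ax]  ⊢ p0, p0⊥
        [Ax]  ⊢ p0, p0⊥
    [Ax]  ⊢ p0, p0⊥

Result: YES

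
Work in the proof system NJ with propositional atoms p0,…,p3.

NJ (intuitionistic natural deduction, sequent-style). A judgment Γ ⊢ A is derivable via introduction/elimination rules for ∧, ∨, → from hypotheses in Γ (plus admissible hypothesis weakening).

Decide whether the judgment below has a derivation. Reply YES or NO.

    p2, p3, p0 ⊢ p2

Proof tree:
[Wk] p2, p3, p0 ⊢ p2
  [Wk] p2, p3 ⊢ p2
    [Ax] p2 ⊢ p2

Result: YES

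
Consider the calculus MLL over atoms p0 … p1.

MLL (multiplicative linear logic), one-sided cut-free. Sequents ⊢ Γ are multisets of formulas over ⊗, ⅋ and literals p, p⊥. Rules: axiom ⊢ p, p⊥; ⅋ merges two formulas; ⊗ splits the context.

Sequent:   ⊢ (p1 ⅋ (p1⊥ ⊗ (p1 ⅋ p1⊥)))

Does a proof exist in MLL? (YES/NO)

Proof tree:
[⅋]  ⊢ (p1 ⅋ (p1⊥ ⊗ (p1 ⅋ p1⊥)))
  [⊗]  ⊢ p1, (p1⊥ ⊗ (p1 ⅋ p1⊥))
    [Ax]  ⊢ p1, p1⊥
    [⅋]  ⊢ (p1 ⅋ p1⊥)
      [Ax]  ⊢ p1, p1⊥

Result: YES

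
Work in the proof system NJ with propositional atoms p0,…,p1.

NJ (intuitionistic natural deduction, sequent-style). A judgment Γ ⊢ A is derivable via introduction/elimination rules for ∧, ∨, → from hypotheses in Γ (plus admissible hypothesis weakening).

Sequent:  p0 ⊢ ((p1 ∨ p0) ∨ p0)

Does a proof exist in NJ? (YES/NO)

Proof tree:
[∨I₁] p0 ⊢ ((p1 ∨ p0) ∨ p0)
  [∨I₂] p0 ⊢ (p1 ∨ p0)
    [Ax] p0 ⊢ p0

Result: YES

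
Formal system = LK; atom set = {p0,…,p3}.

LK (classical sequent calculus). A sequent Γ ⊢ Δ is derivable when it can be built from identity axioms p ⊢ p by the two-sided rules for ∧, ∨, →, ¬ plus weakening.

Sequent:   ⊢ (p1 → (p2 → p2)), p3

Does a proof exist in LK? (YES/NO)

Derivation trace:
[WR]  ⊢ (p1 → (p2 → p2)), p3
  [→R]  ⊢ (p1 → (p2 → p2))
    [WL] p1 ⊢ (p2 → p2)
      [→R]  ⊢ (p2 → p2)
        [Ax] p2 ⊢ p2

Result: YES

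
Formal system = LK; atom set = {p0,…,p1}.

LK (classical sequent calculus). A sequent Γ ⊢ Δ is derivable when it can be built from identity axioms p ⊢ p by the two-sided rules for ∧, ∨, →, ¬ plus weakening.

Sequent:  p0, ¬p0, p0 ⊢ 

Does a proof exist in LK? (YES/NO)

Derivation (root first):
[WL] p0, ¬p0, p0 ⊢ 
  [¬L] p0, ¬p0 ⊢ 
    [Ax] p0 ⊢ p0

Result: YES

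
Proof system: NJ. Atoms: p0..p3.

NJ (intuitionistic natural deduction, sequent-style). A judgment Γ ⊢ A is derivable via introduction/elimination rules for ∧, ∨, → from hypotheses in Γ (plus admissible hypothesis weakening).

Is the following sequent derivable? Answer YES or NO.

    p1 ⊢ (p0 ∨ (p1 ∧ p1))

Derivation (root first):
[∨I₂] p1 ⊢ (p0 ∨ (p1 ∧ p1))
  [∧I] p1 ⊢ (p1 ∧ p1)
    [Ax] p1 ⊢ p1
    [Ax] p1 ⊢ p1

Result: YES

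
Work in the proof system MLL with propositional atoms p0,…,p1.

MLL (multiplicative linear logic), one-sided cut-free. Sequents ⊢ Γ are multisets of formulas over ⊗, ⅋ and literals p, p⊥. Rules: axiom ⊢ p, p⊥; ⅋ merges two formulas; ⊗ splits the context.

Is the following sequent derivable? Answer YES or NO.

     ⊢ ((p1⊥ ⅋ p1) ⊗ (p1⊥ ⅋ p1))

Derivation trace:
[⊗]  ⊢ ((p1⊥ ⅋ p1) ⊗ (p1⊥ ⅋ p1))
  [⅋]  ⊢ (p1⊥ ⅋ p1)
    [Ax]  ⊢ p1, p1⊥
  [⅋]  ⊢ (p1⊥ ⅋ p1)
    [Ax]  ⊢ p1, p1⊥

Result: YES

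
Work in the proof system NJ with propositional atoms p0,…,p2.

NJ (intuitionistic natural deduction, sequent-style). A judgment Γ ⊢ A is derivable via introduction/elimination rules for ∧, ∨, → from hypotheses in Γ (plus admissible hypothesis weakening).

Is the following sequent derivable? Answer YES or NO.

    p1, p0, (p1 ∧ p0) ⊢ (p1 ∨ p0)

Derivation (root first):
[Wk] p1, p0, (p1 ∧ p0) ⊢ (p1 ∨ p0)
  [Wk] p1, p0 ⊢ (p1 ∨ p0)
    [∨I₁] p1 ⊢ (p1 ∨ p0)
      [Ax] p1 ⊢ p1

Result: YES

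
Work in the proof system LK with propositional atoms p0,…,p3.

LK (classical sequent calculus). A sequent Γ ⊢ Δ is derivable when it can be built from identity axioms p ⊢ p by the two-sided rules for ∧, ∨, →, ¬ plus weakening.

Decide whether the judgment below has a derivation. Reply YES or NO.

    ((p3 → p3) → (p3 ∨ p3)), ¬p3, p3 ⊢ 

Proof tree:
[WL] ((p3 → p3) → (p3 ∨ p3)), ¬p3, p3 ⊢ 
  [¬L] ((p3 → p3) → (p3 ∨ p3)), ¬p3 ⊢ 
    [→L] ((p3 → p3) → (p3 ∨ p3)) ⊢ p3
      [→R]  ⊢ (p3 → p3)
        [Ax] p3 ⊢ p3
      [∨L] (p3 ∨ p3) ⊢ p3
        [Ax] p3 ⊢ p3
        [Ax] p3 ⊢ p3

Result: YES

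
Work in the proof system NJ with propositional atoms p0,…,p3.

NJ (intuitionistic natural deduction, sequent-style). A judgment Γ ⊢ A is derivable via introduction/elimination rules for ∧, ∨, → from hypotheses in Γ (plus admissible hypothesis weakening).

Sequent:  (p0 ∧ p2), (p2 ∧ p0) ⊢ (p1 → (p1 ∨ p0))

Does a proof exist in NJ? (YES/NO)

Proof tree:
[Wk] (p0 ∧ p2), (p2 ∧ p0) ⊢ (p1 → (p1 ∨ p0))
  [→I] (p0 ∧ p2) ⊢ (p1 → (p1 ∨ p0))
    [Wk] p1, (p0 ∧ p2) ⊢ (p1 ∨ p0)
      [∨I₁] p1 ⊢ (p1 ∨ p0)
        [Ax] p1 ⊢ p1

Result: YES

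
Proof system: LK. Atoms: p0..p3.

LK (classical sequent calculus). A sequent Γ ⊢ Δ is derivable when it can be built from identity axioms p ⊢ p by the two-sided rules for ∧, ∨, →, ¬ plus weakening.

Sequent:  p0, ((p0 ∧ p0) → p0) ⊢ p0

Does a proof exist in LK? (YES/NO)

Derivation (root first):
[→L] p0, ((p0 ∧ p0) → p0) ⊢ p0
  [∧R] p0 ⊢ (p0 ∧ p0)
    [Ax] p0 ⊢ p0
    [Ax] p0 ⊢ p0
  [Ax] p0 ⊢ p0

Result: YES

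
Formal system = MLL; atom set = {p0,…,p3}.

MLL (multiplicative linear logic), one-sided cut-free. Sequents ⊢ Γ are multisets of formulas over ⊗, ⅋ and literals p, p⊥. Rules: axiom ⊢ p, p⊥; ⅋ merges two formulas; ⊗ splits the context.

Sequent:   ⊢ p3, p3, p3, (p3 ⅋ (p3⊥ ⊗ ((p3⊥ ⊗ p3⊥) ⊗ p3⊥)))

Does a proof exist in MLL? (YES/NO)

Proof tree:
[⅋]  ⊢ p3, p3, p3, (p3 ⅋ (p3⊥ ⊗ ((p3⊥ ⊗ p3⊥) ⊗ p3⊥)))
  [⊗]  ⊢ p3, p3, p3, p3, (p3⊥ ⊗ ((p3⊥ ⊗ p3⊥) ⊗ p3⊥))
    [Ax]  ⊢ p3, p3⊥
    [⊗]  ⊢ p3, p3, p3, ((p3⊥ ⊗ p3⊥) ⊗ p3⊥)
      [⊗]  ⊢ p3, p3, (p3⊥ ⊗ p3⊥)
        [Ax]  ⊢ p3, p3⊥
        [Ax]  ⊢ p3, p3⊥
      [Ax]  ⊢ p3, p3⊥

Result: YES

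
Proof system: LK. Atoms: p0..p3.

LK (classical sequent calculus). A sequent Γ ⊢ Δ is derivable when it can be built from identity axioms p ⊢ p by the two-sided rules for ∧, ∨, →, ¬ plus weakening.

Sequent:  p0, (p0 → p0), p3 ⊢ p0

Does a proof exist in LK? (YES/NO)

Derivation (root first):
[WL] p0, (p0 → p0), p3 ⊢ p0
  [→L] p0, (p0 → p0) ⊢ p0
    [Ax] p0 ⊢ p0
    [Ax] p0 ⊢ p0

Result: YES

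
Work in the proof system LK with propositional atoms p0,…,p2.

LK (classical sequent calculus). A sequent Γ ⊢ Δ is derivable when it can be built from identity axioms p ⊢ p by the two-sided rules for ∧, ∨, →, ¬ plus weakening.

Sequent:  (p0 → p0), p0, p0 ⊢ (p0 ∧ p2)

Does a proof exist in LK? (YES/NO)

Truth-table refutation:
  v=000: Γ:[(p0 → p0)=T, p0=F, p0=F] Δ:[(p0 ∧ p2)=F] refutes=False
  v=001: Γ:[(p0 → p0)=T, p0=F, p0=F] Δ:[(p0 ∧ p2)=F] refutes=False
  v=010: Γ:[(p0 → p0)=T, p0=F, p0=F] Δ:[(p0 ∧ p2)=F] refutes=False
  v=011: Γ:[(p0 → p0)=T, p0=F, p0=F] Δ:[(p0 ∧ p2)=F] refutes=False
  v=100: Γ:[(p0 → p0)=T, p0=T, p0=T] Δ:[(p0 ∧ p2)=F] refutes=True  ← countermodel

Result: NO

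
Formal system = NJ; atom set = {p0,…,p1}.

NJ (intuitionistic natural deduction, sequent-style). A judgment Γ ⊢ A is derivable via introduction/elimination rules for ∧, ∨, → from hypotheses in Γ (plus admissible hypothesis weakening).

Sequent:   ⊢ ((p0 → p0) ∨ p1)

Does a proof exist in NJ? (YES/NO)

Proof tree:
[∨I₁]  ⊢ ((p0 → p0) ∨ p1)
  [→I]  ⊢ (p0 → p0)
    [Ax] p0 ⊢ p0

Result: YES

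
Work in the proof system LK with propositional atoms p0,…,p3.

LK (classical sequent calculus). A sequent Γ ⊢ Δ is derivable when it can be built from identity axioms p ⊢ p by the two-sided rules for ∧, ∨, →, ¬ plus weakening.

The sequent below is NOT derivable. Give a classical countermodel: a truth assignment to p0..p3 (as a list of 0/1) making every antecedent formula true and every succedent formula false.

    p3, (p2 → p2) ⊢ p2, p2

Truth-table refutation:
  v=0000: Γ:[p3=F, (p2 → p2)=T] Δ:[p2=F, p2=F] refutes=False
  v=0001: Γ:[p3=T, (p2 → p2)=T] Δ:[p2=F, p2=F] refutes=True  ← countermodel

Result: [0, 0, 0, 1]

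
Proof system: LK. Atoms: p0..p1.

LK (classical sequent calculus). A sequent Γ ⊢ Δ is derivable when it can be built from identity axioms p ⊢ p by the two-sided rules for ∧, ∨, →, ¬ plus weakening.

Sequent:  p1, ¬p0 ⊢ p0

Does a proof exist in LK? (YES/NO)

Truth-table refutation:
  v=00: Γ:[p1=F, ¬p0=T] Δ:[p0=F] refutes=False
  v=01: Γ:[p1=T, ¬p0=T] Δ:[p0=F] refutes=True  ← countermodel

Result: NO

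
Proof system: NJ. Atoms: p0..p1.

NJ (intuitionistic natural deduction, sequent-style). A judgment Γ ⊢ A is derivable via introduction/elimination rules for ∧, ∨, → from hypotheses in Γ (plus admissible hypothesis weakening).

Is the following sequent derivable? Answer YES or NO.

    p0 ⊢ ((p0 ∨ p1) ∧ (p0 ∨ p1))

Derivation (root first):
[∧I] p0 ⊢ ((p0 ∨ p1) ∧ (p0 ∨ p1))
  [∨I₁] p0 ⊢ (p0 ∨ p1)
    [Ax] p0 ⊢ p0
  [∨I₁] p0 ⊢ (p0 ∨ p1)
    [Ax] p0 ⊢ p0

Result: YES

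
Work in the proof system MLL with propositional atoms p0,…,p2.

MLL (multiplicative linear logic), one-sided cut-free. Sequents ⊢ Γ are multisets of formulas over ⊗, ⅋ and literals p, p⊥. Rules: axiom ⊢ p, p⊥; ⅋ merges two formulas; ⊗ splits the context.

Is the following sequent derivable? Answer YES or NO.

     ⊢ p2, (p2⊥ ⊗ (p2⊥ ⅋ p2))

Proof tree:
[⊗]  ⊢ p2, (p2⊥ ⊗ (p2⊥ ⅋ p2))
  [Ax]  ⊢ p2, p2⊥
  [⅋]  ⊢ (p2⊥ ⅋ p2)
    [Ax]  ⊢ p2, p2⊥

Result: YES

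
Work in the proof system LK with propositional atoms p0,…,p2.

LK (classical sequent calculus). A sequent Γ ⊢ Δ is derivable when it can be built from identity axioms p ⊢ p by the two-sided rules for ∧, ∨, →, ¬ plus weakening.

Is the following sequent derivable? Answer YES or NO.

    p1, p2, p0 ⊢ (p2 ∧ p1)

Derivation trace:
[∧R] p1, p2, p0 ⊢ (p2 ∧ p1)
  [WL] p2, p2, p2, p0 ⊢ p2
    [WL] p2, p2, p2 ⊢ p2
      [WL] p2, p2 ⊢ p2
        [Ax] p2 ⊢ p2
  [Ax] p1 ⊢ p1

Result: YES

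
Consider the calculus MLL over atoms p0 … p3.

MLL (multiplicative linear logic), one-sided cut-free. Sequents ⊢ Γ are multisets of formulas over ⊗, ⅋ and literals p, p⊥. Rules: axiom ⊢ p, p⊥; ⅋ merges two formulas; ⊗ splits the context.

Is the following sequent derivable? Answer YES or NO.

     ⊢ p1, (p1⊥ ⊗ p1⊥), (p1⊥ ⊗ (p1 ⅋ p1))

Derivation trace:
[⊗]  ⊢ p1, (p1⊥ ⊗ p1⊥), (p1⊥ ⊗ (p1 ⅋ p1))
  [Ax]  ⊢ p1, p1⊥
  [⅋]  ⊢ (p1⊥ ⊗ p1⊥), (p1 ⅋ p1)
    [⊗]  ⊢ p1, p1, (p1⊥ ⊗ p1⊥)
      [Ax]  ⊢ p1, p1⊥
      [Ax]  ⊢ p1, p1⊥

Result: YES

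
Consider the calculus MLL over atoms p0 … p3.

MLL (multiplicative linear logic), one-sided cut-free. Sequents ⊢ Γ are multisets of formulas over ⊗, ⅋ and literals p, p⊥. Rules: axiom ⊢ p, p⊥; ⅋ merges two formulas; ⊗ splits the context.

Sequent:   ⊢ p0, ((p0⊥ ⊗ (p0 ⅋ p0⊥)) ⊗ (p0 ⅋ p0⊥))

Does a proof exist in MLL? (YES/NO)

Derivation trace:
[⊗]  ⊢ p0, ((p0⊥ ⊗ (p0 ⅋ p0⊥)) ⊗ (p0 ⅋ p0⊥))
  [⊗]  ⊢ p0, (p0⊥ ⊗ (p0 ⅋ p0⊥))
    [Ax]  ⊢ p0, p0⊥
    [⅋]  ⊢ (p0 ⅋ p0⊥)
      [Ax]  ⊢ p0, p0⊥
  [⅋]  ⊢ (p0 ⅋ p0⊥)
    [Ax]  ⊢ p0, p0⊥

Result: YES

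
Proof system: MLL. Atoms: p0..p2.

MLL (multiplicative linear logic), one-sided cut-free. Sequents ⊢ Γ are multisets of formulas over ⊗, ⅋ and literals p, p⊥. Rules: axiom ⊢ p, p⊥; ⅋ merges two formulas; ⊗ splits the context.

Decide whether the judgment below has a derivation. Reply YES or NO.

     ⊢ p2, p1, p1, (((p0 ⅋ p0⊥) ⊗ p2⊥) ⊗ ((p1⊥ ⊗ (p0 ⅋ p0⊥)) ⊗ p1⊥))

Proof tree:
[⊗]  ⊢ p2, p1, p1, (((p0 ⅋ p0⊥) ⊗ p2⊥) ⊗ ((p1⊥ ⊗ (p0 ⅋ p0⊥)) ⊗ p1⊥))
  [⊗]  ⊢ p2, ((p0 ⅋ p0⊥) ⊗ p2⊥)
    [⅋]  ⊢ (p0 ⅋ p0⊥)
      [Ax]  ⊢ p0, p0⊥
    [Ax]  ⊢ p2, p2⊥
  [⊗]  ⊢ p1, p1, ((p1⊥ ⊗ (p0 ⅋ p0⊥)) ⊗ p1⊥)
    [⊗]  ⊢ p1, (p1⊥ ⊗ (p0 ⅋ p0⊥))
      [Ax]  ⊢ p1, p1⊥
      [⅋]  ⊢ (p0 ⅋ p0⊥)
        [Ax]  ⊢ p0, p0⊥
    [Ax]  ⊢ p1, p1⊥

Result: YES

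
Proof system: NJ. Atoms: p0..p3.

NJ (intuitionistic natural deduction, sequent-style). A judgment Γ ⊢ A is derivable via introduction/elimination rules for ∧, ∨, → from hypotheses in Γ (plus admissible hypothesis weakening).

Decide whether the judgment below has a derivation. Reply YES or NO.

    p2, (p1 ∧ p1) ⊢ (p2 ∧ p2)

Proof tree:
[Wk] p2, (p1 ∧ p1) ⊢ (p2 ∧ p2)
  [∧I] p2 ⊢ (p2 ∧ p2)
    [Ax] p2 ⊢ p2
    [Ax] p2 ⊢ p2

Result: YES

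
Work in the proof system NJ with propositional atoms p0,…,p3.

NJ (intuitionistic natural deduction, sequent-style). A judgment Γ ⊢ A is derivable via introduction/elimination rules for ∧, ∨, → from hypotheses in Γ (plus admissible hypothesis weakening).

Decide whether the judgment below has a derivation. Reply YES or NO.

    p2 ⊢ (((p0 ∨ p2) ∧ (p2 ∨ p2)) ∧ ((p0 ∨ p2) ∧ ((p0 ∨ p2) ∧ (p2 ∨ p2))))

Derivation trace:
[∧I] p2 ⊢ (((p0 ∨ p2) ∧ (p2 ∨ p2)) ∧ ((p0 ∨ p2) ∧ ((p0 ∨ p2) ∧ (p2 ∨ p2))))
  [∧I] p2 ⊢ ((p0 ∨ p2) ∧ (p2 ∨ p2))
    [∨I₂] p2 ⊢ (p0 ∨ p2)
      [Ax] p2 ⊢ p2
    [∨I₁] p2 ⊢ (p2 ∨ p2)
      [Ax] p2 ⊢ p2
  [∧I] p2 ⊢ ((p0 ∨ p2) ∧ ((p0 ∨ p2) ∧ (p2 ∨ p2)))
    [∨I₂] p2 ⊢ (p0 ∨ p2)
      [Ax] p2 ⊢ p2
    [∧I] p2 ⊢ ((p0 ∨ p2) ∧ (p2 ∨ p2))
      [∨I₂] p2 ⊢ (p0 ∨ p2)
        [Ax] p2 ⊢ p2
      [∨I₁] p2 ⊢ (p2 ∨ p2)
        [Ax] p2 ⊢ p2

Result: YES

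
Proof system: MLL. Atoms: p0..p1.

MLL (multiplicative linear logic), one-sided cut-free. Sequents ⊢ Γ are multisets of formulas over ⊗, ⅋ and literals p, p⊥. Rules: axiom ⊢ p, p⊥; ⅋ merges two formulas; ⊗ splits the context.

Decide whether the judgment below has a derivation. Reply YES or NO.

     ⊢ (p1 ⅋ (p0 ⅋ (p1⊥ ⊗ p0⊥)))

Derivation (root first):
[⅋]  ⊢ (p1 ⅋ (p0 ⅋ (p1⊥ ⊗ p0⊥)))
  [⅋]  ⊢ p1, (p0 ⅋ (p1⊥ ⊗ p0⊥))
    [⊗]  ⊢ p1, p0, (p1⊥ ⊗ p0⊥)
      [Ax]  ⊢ p1, p1⊥
      [Ax]  ⊢ p0, p0⊥

Result: YES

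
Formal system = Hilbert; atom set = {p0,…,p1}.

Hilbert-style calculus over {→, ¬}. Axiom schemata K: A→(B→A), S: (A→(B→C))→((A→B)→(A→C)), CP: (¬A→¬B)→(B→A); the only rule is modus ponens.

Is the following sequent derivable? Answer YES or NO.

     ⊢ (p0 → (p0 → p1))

Search for a countermodel by truth-table:
  v=00: Γ:[] Δ:[(p0 → (p0 → p1))=T] refutes=False
  v=01: Γ:[] Δ:[(p0 → (p0 → p1))=T] refutes=False
  v=10: Γ:[] Δ:[(p0 → (p0 → p1))=F] refutes=True  ← countermodel

Result: NO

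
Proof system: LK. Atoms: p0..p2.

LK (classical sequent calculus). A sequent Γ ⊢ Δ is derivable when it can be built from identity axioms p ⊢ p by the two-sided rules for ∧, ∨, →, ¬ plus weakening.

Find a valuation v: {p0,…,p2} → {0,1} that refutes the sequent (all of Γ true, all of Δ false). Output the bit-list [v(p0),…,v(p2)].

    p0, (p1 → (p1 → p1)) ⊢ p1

Truth-table refutation:
  v=000: Γ:[p0=F, (p1 → (p1 → p1))=T] Δ:[p1=F] refutes=False
  v=001: Γ:[p0=F, (p1 → (p1 → p1))=T] Δ:[p1=F] refutes=False
  v=010: Γ:[p0=F, (p1 → (p1 → p1))=T] Δ:[p1=T] refutes=False
  v=011: Γ:[p0=F, (p1 → (p1 → p1))=T] Δ:[p1=T] refutes=False
  v=100: Γ:[p0=T, (p1 → (p1 → p1))=T] Δ:[p1=F] refutes=True  ← countermodel

Result: [1, 0, 0]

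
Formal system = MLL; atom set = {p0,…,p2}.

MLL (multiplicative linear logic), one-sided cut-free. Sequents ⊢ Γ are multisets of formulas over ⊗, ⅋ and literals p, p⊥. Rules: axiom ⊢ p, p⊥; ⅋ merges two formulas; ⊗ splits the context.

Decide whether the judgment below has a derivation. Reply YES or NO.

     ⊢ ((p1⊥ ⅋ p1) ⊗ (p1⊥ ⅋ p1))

Derivation trace:
[⊗]  ⊢ ((p1⊥ ⅋ p1) ⊗ (p1⊥ ⅋ p1))
  [⅋]  ⊢ (p1⊥ ⅋ p1)
    [Ax]  ⊢ p1, p1⊥
  [⅋]  ⊢ (p1⊥ ⅋ p1)
    [Ax]  ⊢ p1, p1⊥

Result: YES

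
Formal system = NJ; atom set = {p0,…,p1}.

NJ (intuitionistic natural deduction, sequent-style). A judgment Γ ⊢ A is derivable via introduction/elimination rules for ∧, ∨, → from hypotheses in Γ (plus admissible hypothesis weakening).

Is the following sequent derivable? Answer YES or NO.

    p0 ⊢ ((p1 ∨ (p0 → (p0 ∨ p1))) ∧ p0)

Derivation trace:
[∧I] p0 ⊢ ((p1 ∨ (p0 → (p0 ∨ p1))) ∧ p0)
  [∨I₂]  ⊢ (p1 ∨ (p0 → (p0 ∨ p1)))
    [→I]  ⊢ (p0 → (p0 ∨ p1))
      [∨I₁] p0 ⊢ (p0 ∨ p1)
        [Ax] p0 ⊢ p0
  [Ax] p0 ⊢ p0

Result: YES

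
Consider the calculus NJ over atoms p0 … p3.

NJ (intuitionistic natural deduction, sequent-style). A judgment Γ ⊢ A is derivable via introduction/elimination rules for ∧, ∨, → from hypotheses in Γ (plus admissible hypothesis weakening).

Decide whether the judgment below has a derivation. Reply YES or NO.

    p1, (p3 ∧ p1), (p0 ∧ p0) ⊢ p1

Derivation (root first):
[Wk] p1, (p3 ∧ p1), (p0 ∧ p0) ⊢ p1
  [Wk] p1, (p3 ∧ p1) ⊢ p1
    [Ax] p1 ⊢ p1

Result: YES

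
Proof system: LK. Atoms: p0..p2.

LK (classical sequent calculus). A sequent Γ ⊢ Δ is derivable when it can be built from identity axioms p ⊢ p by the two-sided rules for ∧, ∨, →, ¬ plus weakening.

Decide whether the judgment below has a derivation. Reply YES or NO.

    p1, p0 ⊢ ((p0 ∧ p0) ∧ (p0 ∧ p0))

Derivation trace:
[∧R] p1, p0 ⊢ ((p0 ∧ p0) ∧ (p0 ∧ p0))
  [WL] p0, p1 ⊢ (p0 ∧ p0)
    [∧R] p0 ⊢ (p0 ∧ p0)
      [Ax] p0 ⊢ p0
      [Ax] p0 ⊢ p0
  [∧R] p0 ⊢ (p0 ∧ p0)
    [Ax] p0 ⊢ p0
    [Ax] p0 ⊢ p0

Result: YES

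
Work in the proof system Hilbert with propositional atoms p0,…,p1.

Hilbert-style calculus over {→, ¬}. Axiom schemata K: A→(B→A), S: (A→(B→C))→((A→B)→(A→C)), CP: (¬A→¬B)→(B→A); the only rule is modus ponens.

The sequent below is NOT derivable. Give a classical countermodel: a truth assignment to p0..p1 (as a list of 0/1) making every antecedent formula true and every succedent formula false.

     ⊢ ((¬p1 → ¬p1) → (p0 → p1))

Enumerate valuations to refute Γ ⊢ Δ:
  v=00: Γ:[] Δ:[((¬p1 → ¬p1) → (p0 → p1))=T] refutes=False
  v=01: Γ:[] Δ:[((¬p1 → ¬p1) → (p0 → p1))=T] refutes=False
  v=10: Γ:[] Δ:[((¬p1 → ¬p1) → (p0 → p1))=F] refutes=True  ← countermodel

Result: [1, 0]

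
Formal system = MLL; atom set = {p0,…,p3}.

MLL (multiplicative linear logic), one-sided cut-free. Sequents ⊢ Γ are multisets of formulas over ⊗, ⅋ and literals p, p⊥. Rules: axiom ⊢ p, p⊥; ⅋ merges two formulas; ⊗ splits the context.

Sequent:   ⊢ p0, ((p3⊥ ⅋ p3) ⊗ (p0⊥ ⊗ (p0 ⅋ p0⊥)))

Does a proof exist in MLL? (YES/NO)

Derivation (root first):
[⊗]  ⊢ p0, ((p3⊥ ⅋ p3) ⊗ (p0⊥ ⊗ (p0 ⅋ p0⊥)))
  [⅋]  ⊢ (p3⊥ ⅋ p3)
    [Ax]  ⊢ p3, p3⊥
  [⊗]  ⊢ p0, (p0⊥ ⊗ (p0 ⅋ p0⊥))
    [Ax]  ⊢ p0, p0⊥
    [⅋]  ⊢ (p0 ⅋ p0⊥)
      [Ax]  ⊢ p0, p0⊥

Result: YES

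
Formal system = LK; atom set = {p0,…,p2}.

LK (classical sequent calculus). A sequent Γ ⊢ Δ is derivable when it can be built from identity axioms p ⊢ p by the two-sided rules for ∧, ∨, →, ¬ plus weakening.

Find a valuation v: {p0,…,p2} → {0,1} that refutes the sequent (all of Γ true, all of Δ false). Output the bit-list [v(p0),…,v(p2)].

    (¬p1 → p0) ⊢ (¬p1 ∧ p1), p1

Truth-table refutation:
  v=000: Γ:[(¬p1 → p0)=F] Δ:[(¬p1 ∧ p1)=F, p1=F] refutes=False
  v=001: Γ:[(¬p1 → p0)=F] Δ:[(¬p1 ∧ p1)=F, p1=F] refutes=False
  v=010: Γ:[(¬p1 → p0)=T] Δ:[(¬p1 ∧ p1)=F, p1=T] refutes=False
  v=011: Γ:[(¬p1 → p0)=T] Δ:[(¬p1 ∧ p1)=F, p1=T] refutes=False
  v=100: Γ:[(¬p1 → p0)=T] Δ:[(¬p1 ∧ p1)=F, p1=F] refutes=True  ← countermodel

Result: [1, 0, 0]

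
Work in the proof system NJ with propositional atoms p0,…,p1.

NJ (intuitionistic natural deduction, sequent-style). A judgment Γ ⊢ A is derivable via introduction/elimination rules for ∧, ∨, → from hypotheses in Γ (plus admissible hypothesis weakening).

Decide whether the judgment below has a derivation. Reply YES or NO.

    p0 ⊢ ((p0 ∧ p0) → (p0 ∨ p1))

Proof tree:
[→I] p0 ⊢ ((p0 ∧ p0) → (p0 ∨ p1))
  [∨I₁] p0, (p0 ∧ p0) ⊢ (p0 ∨ p1)
    [Wk] p0, (p0 ∧ p0) ⊢ p0
      [Ax] p0 ⊢ p0

Result: YES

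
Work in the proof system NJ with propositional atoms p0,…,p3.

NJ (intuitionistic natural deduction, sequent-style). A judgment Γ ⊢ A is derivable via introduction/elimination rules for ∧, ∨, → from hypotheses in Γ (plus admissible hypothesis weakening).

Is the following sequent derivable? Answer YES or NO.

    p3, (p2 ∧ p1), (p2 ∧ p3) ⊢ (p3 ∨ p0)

Proof tree:
[Wk] p3, (p2 ∧ p1), (p2 ∧ p3) ⊢ (p3 ∨ p0)
  [∨I₁] p3, (p2 ∧ p1) ⊢ (p3 ∨ p0)
    [Wk] p3, (p2 ∧ p1) ⊢ p3
      [Ax] p3 ⊢ p3

Result: YES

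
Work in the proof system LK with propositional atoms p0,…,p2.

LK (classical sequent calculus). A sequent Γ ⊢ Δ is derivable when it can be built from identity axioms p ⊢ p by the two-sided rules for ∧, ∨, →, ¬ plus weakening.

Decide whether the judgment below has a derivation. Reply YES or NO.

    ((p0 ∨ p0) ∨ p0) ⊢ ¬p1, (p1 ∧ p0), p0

Derivation trace:
[∨L] ((p0 ∨ p0) ∨ p0) ⊢ ¬p1, (p1 ∧ p0), p0
  [∨L] (p0 ∨ p0) ⊢ p0
    [Ax] p0 ⊢ p0
    [Ax] p0 ⊢ p0
  [WR] p0 ⊢ (p1 ∧ p0), ¬p1, p0
    [¬R] p0 ⊢ (p1 ∧ p0), ¬p1
      [∧R] p1, p0 ⊢ (p1 ∧ p0)
        [Ax] p1 ⊢ p1
        [Ax] p0 ⊢ p0

Result: YES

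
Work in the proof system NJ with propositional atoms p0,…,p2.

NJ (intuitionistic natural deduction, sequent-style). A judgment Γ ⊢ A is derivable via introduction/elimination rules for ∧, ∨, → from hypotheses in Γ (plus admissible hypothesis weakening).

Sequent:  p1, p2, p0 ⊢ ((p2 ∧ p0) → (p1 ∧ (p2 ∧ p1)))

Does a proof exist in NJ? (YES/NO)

Proof tree:
[→I] p1, p2, p0 ⊢ ((p2 ∧ p0) → (p1 ∧ (p2 ∧ p1)))
  [∧I] p1, (p2 ∧ p0), p2, p0 ⊢ (p1 ∧ (p2 ∧ p1))
    [Wk] p1, (p2 ∧ p0) ⊢ p1
      [Ax] p1 ⊢ p1
    [∧I] (p2 ∧ p0), p1, p2, p0 ⊢ (p2 ∧ p1)
      [Wk] p2, p0 ⊢ p2
        [Ax] p2 ⊢ p2
      [Wk] p1, (p2 ∧ p0) ⊢ p1
        [Ax] p1 ⊢ p1

Result: YES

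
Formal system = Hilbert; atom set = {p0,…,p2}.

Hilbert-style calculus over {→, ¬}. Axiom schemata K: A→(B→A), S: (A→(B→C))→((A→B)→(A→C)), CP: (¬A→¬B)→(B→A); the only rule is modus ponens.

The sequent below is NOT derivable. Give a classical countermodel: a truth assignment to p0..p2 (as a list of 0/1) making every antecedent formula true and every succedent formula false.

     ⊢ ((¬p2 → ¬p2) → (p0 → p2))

Search for a countermodel by truth-table:
  v=000: Γ:[] Δ:[((¬p2 → ¬p2) → (p0 → p2))=T] refutes=False
  v=001: Γ:[] Δ:[((¬p2 → ¬p2) → (p0 → p2))=T] refutes=False
  v=010: Γ:[] Δ:[((¬p2 → ¬p2) → (p0 → p2))=T] refutes=False
  v=011: Γ:[] Δ:[((¬p2 → ¬p2) → (p0 → p2))=T] refutes=False
  v=100: Γ:[] Δ:[((¬p2 → ¬p2) → (p0 → p2))=F] refutes=True  ← countermodel

Result: [1, 0, 0]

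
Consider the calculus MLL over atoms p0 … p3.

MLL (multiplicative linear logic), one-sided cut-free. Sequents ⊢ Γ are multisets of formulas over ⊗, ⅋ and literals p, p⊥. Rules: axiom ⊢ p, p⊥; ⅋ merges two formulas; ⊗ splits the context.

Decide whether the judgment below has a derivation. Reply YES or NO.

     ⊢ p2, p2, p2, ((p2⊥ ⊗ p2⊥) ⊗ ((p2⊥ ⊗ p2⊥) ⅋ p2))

Derivation (root first):
[⊗]  ⊢ p2, p2, p2, ((p2⊥ ⊗ p2⊥) ⊗ ((p2⊥ ⊗ p2⊥) ⅋ p2))
  [⊗]  ⊢ p2, p2, (p2⊥ ⊗ p2⊥)
    [Ax]  ⊢ p2, p2⊥
    [Ax]  ⊢ p2, p2⊥
  [⅋]  ⊢ p2, ((p2⊥ ⊗ p2⊥) ⅋ p2)
    [⊗]  ⊢ p2, p2, (p2⊥ ⊗ p2⊥)
      [Ax]  ⊢ p2, p2⊥
      [Ax]  ⊢ p2, p2⊥

Result: YES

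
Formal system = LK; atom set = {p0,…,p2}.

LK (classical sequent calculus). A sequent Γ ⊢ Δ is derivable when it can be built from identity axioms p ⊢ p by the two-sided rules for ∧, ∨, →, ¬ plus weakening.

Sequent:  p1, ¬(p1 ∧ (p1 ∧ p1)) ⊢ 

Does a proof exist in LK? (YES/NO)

Derivation trace:
[¬L] p1, ¬(p1 ∧ (p1 ∧ p1)) ⊢ 
  [∧R] p1 ⊢ (p1 ∧ (p1 ∧ p1))
    [Ax] p1 ⊢ p1
    [∧R] p1 ⊢ (p1 ∧ p1)
      [Ax] p1 ⊢ p1
      [Ax] p1 ⊢ p1

Result: YES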